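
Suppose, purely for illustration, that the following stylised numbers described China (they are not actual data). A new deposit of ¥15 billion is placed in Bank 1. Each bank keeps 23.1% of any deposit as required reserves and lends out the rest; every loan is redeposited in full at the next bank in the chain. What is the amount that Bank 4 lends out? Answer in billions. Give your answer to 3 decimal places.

¥5.246 billion

Each bank lends a fraction (1 − rr) = 0.7690 of the deposit it receives, so Bank 4 receives 15·0.7690^3 and lends 15·0.7690^4 ≈ 5.2456 billion.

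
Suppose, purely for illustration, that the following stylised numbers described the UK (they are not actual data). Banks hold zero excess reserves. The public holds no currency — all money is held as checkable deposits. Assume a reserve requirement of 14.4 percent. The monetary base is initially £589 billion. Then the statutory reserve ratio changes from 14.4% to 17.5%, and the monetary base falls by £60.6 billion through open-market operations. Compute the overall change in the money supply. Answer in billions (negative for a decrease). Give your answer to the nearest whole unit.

-1071 billion

Before: m₁ = 1 / (0.144) ≈ 6.9444, MB₁ = 589, so M₁ = 6.9444 × 589 = 4090.2516 billion.
After: m₂ = 1 / (0.175) ≈ 5.7143, MB₂ = 589 − 60.6 = 528.4, so M₂ = 5.7143 × 528.4 ≈ 3019.4361 billion.
ΔM = M₂ − M₁ = 3019.4361 − 4090.2516 = -1070.8155 billion.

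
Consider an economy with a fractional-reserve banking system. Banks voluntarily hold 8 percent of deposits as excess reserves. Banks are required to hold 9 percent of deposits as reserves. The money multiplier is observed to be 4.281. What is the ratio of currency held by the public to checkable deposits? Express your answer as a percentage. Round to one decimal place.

Using m = 4.281. From m = (1 + c)/(c + rr + e), rearranging gives 1 + c = m·(c + rr + e), so c·(1 − m) = m·(rr + e) − 1.
Hence c = [m·(rr + e) − 1]/(1 − m) = [4.281 × (0.09 + 0.08) − 1] / (1 − 4.281) ≈ 0.082972.

8.3%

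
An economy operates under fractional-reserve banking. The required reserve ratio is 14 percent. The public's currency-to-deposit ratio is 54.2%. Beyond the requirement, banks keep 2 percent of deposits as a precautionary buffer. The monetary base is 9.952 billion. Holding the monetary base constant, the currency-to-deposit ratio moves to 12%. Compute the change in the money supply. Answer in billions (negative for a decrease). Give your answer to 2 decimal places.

17.95 billion

Initially m₁ = (1 + 0.542) / (0.14 + 0.02 + 0.542) ≈ 2.1966, so M₁ = 2.1966 × 9.952 ≈ 21.8606 billion.
After the change m₂ = (1 + 0.12) / (0.14 + 0.02 + 0.12) = 4, so M₂ = 4 × 9.952 = 39.808 billion.
ΔM = M₂ − M₁ = 39.808 − 21.8606 = 17.9474 billion.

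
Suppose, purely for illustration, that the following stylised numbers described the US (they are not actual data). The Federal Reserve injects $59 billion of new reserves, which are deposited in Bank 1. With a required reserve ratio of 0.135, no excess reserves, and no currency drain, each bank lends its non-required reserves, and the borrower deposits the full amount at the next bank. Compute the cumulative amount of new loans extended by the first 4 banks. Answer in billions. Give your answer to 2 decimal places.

$166.40 billion

Bank i lends (1 − rr)^i of the original deposit: Bank 1 lends 59·0.8650 = 51.0350, Bank 2 lends 59·0.8650² ≈ 44.1453, and so on.
Summing a geometric series: total = 59·[0.8650·(1 − 0.8650^4) / (1 − 0.8650)] ≈ 166.3965 billion.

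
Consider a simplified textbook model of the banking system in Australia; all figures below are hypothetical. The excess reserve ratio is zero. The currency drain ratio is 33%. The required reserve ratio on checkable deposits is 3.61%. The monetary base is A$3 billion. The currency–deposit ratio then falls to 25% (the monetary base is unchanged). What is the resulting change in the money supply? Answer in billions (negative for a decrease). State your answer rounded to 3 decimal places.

Initially m₁ = (1 + 0.33) / (0.0361 + 0.33) ≈ 3.63289, so M₁ = 3.63289 × 3 ≈ 10.8987 billion.
After the change m₂ = (1 + 0.25) / (0.0361 + 0.25) ≈ 4.36910, so M₂ = 4.36910 × 3 = 13.1073 billion.
ΔM = M₂ − M₁ = 13.1073 − 10.8987 = 2.2086 billion.

A$2.209 billion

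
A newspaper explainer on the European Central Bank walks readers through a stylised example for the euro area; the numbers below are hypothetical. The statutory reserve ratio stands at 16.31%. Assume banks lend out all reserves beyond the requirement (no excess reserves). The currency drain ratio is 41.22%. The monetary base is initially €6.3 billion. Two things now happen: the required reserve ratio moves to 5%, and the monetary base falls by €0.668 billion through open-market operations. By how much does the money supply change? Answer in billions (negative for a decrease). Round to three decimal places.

€1.743 billion

Before: m₁ = (1 + 0.4122) / (0.1631 + 0.4122) ≈ 2.45472, MB₁ = 6.3, so M₁ = 2.45472 × 6.3 ≈ 15.4647 billion.
After: m₂ = (1 + 0.4122) / (0.05 + 0.4122) ≈ 3.05539, MB₂ = 6.3 − 0.668 = 5.632, so M₂ = 3.05539 × 5.632 ≈ 17.208 billion.
ΔM = M₂ − M₁ = 17.208 − 15.4647 = 1.7433 billion.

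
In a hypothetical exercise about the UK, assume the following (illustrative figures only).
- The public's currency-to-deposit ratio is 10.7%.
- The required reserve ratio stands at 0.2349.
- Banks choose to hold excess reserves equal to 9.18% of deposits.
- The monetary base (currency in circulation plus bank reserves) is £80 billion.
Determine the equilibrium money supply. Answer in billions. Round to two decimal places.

The money multiplier is m = (1 + c) / (rr + e + c) = (1 + 0.107) / (0.2349 + 0.0918 + 0.107) ≈ 2.55246.
So M = m × MB = 2.55246 × 80 = 204.1968 billion.

£204.20 billion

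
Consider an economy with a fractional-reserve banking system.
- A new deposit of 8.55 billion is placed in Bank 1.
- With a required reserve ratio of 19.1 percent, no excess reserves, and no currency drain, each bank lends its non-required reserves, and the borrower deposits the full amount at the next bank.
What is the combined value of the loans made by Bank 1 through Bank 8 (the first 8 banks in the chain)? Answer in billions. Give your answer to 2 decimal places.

29.57 billion

Bank i lends (1 − rr)^i of the original deposit: Bank 1 lends 8.55·0.8090 ≈ 6.9169, Bank 2 lends 8.55·0.8090² ≈ 5.5958, and so on.
Summing a geometric series: total = 8.55·[0.8090·(1 − 0.8090^8) / (1 − 0.8090)] ≈ 29.5698 billion.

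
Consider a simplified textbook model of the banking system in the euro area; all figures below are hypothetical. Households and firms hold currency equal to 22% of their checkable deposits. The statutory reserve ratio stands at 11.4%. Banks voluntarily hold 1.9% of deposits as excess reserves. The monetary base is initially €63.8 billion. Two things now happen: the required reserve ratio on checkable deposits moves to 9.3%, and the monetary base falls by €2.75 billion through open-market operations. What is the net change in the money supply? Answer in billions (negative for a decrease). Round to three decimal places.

Before: m₁ = (1 + 0.22) / (0.114 + 0.019 + 0.22) ≈ 3.456091, MB₁ = 63.8, so M₁ = 3.456091 × 63.8 ≈ 220.4986 billion.
After: m₂ = (1 + 0.22) / (0.093 + 0.019 + 0.22) ≈ 3.674699, MB₂ = 63.8 − 2.75 = 61.05, so M₂ = 3.674699 × 61.05 ≈ 224.3404 billion.
ΔM = M₂ − M₁ = 224.3404 − 220.4986 = 3.8418 billion.

€3.842 billion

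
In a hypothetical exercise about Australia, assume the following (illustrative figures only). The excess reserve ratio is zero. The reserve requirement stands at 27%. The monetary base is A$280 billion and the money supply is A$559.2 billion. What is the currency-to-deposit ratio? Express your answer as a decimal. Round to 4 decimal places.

0.4621

Using m = M/MB = 559.2/280 ≈ 1.997143. From m = (1 + c)/(c + rr + e), rearranging gives 1 + c = m·(c + rr + e), so c·(1 − m) = m·(rr + e) − 1.
Hence c = [m·(rr + e) − 1]/(1 − m) = [1.997143 × (0.27 + 0) − 1] / (1 − 1.997143) ≈ 0.462092.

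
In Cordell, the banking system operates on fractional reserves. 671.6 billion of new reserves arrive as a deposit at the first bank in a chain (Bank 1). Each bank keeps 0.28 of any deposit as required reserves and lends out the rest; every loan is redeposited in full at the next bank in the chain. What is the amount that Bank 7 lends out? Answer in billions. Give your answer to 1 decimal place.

Each bank lends a fraction (1 − rr) = 0.7200 of the deposit it receives, so Bank 7 receives 671.6·0.7200^6 and lends 671.6·0.7200^7 ≈ 67.3656 billion.

67.4 billion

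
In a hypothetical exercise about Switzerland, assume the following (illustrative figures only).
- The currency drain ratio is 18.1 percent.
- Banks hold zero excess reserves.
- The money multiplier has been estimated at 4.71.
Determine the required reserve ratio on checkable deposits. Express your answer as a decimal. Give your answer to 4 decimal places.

Using m = 4.71. Since m = (1 + c)/(c + rr + e), the denominator satisfies c + rr + e = (1 + c)/m = (1 + 0.181) / 4.71 ≈ 0.250743.
With c = 0.181 and e = 0, the required reserve ratio on checkable deposits is 0.250743 − 0.181 − 0 = 0.069743.

0.0697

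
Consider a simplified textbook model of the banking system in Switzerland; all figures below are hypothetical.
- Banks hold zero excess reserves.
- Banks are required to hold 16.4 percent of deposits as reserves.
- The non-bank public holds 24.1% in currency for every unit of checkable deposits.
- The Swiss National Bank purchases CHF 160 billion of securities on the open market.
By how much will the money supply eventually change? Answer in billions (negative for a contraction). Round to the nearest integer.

The money multiplier is m = (1 + c) / (rr + c) = (1 + 0.241) / (0.164 + 0.241) ≈ 3.0642.
The purchase adds 160 billion of base, so ΔM = m × ΔMB = 3.0642 × (+160) = 490.272 billion.

CHF 490 billion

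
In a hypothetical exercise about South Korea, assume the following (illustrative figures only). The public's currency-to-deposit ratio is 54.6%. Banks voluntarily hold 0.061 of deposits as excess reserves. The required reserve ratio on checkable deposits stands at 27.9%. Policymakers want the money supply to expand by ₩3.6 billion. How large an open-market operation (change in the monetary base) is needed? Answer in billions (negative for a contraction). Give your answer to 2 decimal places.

₩2.06 billion

The money multiplier is m = (1 + c) / (rr + e + c) = (1 + 0.546) / (0.279 + 0.061 + 0.546) ≈ 1.7449.
ΔMB = ΔM / m = (+3.6) / 1.7449 ≈ 2.0632 billion.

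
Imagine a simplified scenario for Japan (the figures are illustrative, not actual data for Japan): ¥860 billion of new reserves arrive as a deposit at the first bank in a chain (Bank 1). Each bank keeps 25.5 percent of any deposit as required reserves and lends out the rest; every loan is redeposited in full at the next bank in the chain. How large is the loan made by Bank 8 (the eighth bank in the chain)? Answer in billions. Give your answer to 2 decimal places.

¥81.61 billion

Each bank lends a fraction (1 − rr) = 0.7450 of the deposit it receives, so Bank 8 receives 860·0.7450^7 and lends 860·0.7450^8 ≈ 81.6110 billion.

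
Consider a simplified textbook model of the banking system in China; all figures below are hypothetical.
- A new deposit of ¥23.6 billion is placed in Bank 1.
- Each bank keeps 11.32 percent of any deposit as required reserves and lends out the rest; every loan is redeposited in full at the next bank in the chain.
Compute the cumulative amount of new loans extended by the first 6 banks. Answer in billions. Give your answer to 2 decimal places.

¥94.96 billion

Bank i lends (1 − rr)^i of the original deposit: Bank 1 lends 23.6·0.8868 ≈ 20.9285, Bank 2 lends 23.6·0.8868² ≈ 18.5594, and so on.
Summing a geometric series: total = 23.6·[0.8868·(1 − 0.8868^6) / (1 − 0.8868)] ≈ 94.9628 billion.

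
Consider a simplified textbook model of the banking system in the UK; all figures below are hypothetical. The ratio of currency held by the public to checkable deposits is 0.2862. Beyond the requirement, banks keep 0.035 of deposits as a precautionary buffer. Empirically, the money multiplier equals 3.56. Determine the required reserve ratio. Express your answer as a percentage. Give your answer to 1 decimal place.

4.0%

Using m = 3.56. Since m = (1 + c)/(c + rr + e), the denominator satisfies c + rr + e = (1 + c)/m = (1 + 0.2862) / 3.56 ≈ 0.361292.
With c = 0.2862 and e = 0.035, the required reserve ratio is 0.361292 − 0.2862 − 0.035 = 0.040092.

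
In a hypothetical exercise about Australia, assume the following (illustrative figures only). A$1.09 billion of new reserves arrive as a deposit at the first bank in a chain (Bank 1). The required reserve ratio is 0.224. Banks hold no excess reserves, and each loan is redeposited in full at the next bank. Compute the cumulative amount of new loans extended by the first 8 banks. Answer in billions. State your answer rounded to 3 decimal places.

A$3.280 billion

Bank i lends (1 − rr)^i of the original deposit: Bank 1 lends 1.09·0.7760 ≈ 0.8458, Bank 2 lends 1.09·0.7760² ≈ 0.6564, and so on.
Summing a geometric series: total = 1.09·[0.7760·(1 − 0.7760^8) / (1 − 0.7760)] ≈ 3.2796 billion.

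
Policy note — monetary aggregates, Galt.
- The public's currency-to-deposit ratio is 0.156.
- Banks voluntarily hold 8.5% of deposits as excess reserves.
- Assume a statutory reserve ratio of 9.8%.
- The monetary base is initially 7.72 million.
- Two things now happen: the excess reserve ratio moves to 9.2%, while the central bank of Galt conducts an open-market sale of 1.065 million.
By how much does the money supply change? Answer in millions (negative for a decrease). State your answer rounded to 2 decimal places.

Before: m₁ = (1 + 0.156) / (0.098 + 0.085 + 0.156) ≈ 3.41, MB₁ = 7.72, so M₁ = 3.41 × 7.72 = 26.3252 million.
After: m₂ = (1 + 0.156) / (0.098 + 0.092 + 0.156) ≈ 3.3410, MB₂ = 7.72 − 1.065 = 6.655, so M₂ = 3.3410 × 6.655 ≈ 22.2344 million.
ΔM = M₂ − M₁ = 22.2344 − 26.3252 = -4.0908 million.

-4.09 million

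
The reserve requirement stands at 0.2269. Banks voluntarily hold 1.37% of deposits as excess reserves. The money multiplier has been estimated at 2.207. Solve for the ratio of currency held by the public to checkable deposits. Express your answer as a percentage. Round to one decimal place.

Using m = 2.207. From m = (1 + c)/(c + rr + e), rearranging gives 1 + c = m·(c + rr + e), so c·(1 − m) = m·(rr + e) − 1.
Hence c = [m·(rr + e) − 1]/(1 − m) = [2.207 × (0.2269 + 0.0137) − 1] / (1 − 2.207) ≈ 0.388563.

38.9%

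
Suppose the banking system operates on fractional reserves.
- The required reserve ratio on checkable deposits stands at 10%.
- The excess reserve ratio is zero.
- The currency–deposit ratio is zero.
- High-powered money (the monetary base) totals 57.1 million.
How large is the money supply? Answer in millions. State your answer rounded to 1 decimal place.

With no currency drain or excess reserves, the money multiplier is m = 1/rr = 1/0.1 = 10.
Money supply M = m × MB = 10 × 57.1 = 571 million.

571.0 million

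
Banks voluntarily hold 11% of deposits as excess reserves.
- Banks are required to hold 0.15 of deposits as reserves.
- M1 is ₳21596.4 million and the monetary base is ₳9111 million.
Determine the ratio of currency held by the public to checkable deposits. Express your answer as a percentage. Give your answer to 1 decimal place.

Using m = M/MB = 21596.4/9111 ≈ 2.370365. From m = (1 + c)/(c + rr + e), rearranging gives 1 + c = m·(c + rr + e), so c·(1 − m) = m·(rr + e) − 1.
Hence c = [m·(rr + e) − 1]/(1 − m) = [2.370365 × (0.15 + 0.11) − 1] / (1 − 2.370365) ≈ 0.280002.

28.0%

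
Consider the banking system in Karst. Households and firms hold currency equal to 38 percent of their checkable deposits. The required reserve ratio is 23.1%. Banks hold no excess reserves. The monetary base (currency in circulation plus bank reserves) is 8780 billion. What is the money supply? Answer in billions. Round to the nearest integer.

The money multiplier is m = (1 + c) / (rr + c) = (1 + 0.38) / (0.231 + 0.38) ≈ 2.25859.
So M = m × MB = 2.25859 × 8780 = 19830.4202 billion.

19830 billion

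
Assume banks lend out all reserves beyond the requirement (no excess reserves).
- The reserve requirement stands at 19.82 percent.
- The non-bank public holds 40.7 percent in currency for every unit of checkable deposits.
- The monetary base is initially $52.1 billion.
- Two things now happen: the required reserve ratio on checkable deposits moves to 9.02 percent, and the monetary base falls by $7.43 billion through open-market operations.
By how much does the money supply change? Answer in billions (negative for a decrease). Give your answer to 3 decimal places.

$5.285 billion

Before: m₁ = (1 + 0.407) / (0.1982 + 0.407) ≈ 2.324851, MB₁ = 52.1, so M₁ = 2.324851 × 52.1 ≈ 121.1247 billion.
After: m₂ = (1 + 0.407) / (0.0902 + 0.407) ≈ 2.829847, MB₂ = 52.1 − 7.43 = 44.67, so M₂ = 2.829847 × 44.67 ≈ 126.4093 billion.
ΔM = M₂ − M₁ = 126.4093 − 121.1247 = 5.2846 billion.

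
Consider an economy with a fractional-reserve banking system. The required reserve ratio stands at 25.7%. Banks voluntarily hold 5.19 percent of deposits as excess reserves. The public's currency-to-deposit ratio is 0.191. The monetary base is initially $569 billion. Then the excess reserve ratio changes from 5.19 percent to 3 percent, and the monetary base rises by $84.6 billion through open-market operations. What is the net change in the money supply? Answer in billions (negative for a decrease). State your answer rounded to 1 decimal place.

$272.9 billion

Before: m₁ = (1 + 0.191) / (0.257 + 0.0519 + 0.191) ≈ 2.38248, MB₁ = 569, so M₁ = 2.38248 × 569 ≈ 1355.6311 billion.
After: m₂ = (1 + 0.191) / (0.257 + 0.03 + 0.191) ≈ 2.49163, MB₂ = 569 + 84.6 = 653.6, so M₂ = 2.49163 × 653.6 ≈ 1628.5294 billion.
ΔM = M₂ − M₁ = 1628.5294 − 1355.6311 = 272.8983 billion.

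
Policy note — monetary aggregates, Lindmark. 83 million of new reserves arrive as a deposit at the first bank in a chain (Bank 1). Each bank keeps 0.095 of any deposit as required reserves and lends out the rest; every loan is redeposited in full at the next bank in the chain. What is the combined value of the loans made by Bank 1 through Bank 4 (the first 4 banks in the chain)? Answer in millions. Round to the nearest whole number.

260 million

Bank i lends (1 − rr)^i of the original deposit: Bank 1 lends 83·0.9050 = 75.1150, Bank 2 lends 83·0.9050² ≈ 67.9791, and so on.
Summing a geometric series: total = 83·[0.9050·(1 − 0.9050^4) / (1 − 0.9050)] ≈ 260.2917 million.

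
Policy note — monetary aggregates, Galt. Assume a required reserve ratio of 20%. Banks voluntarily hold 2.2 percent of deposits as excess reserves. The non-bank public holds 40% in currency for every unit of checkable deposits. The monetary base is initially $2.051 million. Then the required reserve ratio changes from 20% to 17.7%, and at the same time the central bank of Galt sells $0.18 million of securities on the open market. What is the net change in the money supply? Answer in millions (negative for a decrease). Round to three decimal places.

-0.243 million

Before: m₁ = (1 + 0.4) / (0.2 + 0.022 + 0.4) ≈ 2.25080, MB₁ = 2.051, so M₁ = 2.25080 × 2.051 ≈ 4.6164 million.
After: m₂ = (1 + 0.4) / (0.177 + 0.022 + 0.4) ≈ 2.33723, MB₂ = 2.051 − 0.18 = 1.871, so M₂ = 2.33723 × 1.871 ≈ 4.373 million.
ΔM = M₂ − M₁ = 4.373 − 4.6164 = -0.2434 million.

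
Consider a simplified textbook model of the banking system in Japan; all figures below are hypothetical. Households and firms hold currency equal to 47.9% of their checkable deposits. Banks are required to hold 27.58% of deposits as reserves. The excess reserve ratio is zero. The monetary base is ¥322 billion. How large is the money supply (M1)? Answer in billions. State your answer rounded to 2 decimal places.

The money multiplier is m = (1 + c) / (rr + c) = (1 + 0.479) / (0.2758 + 0.479) ≈ 1.959459.
So M = m × MB = 1.959459 × 322 ≈ 630.9458 billion.

¥630.95 billion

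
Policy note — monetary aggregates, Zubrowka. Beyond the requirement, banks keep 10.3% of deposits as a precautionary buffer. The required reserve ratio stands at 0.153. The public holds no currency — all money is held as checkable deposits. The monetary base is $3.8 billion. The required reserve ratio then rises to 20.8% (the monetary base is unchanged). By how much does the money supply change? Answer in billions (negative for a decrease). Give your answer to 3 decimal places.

Initially m₁ = 1 / (0.153 + 0.103) = 3.90625, so M₁ = 3.90625 × 3.8 ≈ 14.8438 billion.
After the change m₂ = 1 / (0.208 + 0.103) ≈ 3.21543, so M₂ = 3.21543 × 3.8 ≈ 12.2186 billion.
ΔM = M₂ − M₁ = 12.2186 − 14.8438 = -2.6252 billion.

-2.625 billion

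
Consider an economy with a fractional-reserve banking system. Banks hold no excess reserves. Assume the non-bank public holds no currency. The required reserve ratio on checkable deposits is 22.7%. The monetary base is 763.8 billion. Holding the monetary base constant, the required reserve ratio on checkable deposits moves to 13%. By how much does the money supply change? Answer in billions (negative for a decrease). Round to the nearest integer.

2511 billion

Initially m₁ = 1 / (0.227) ≈ 4.4053, so M₁ = 4.4053 × 763.8 ≈ 3364.7681 billion.
After the change m₂ = 1 / (0.13) ≈ 7.6923, so M₂ = 7.6923 × 763.8 ≈ 5875.3787 billion.
ΔM = M₂ − M₁ = 5875.3787 − 3364.7681 = 2510.6106 billion.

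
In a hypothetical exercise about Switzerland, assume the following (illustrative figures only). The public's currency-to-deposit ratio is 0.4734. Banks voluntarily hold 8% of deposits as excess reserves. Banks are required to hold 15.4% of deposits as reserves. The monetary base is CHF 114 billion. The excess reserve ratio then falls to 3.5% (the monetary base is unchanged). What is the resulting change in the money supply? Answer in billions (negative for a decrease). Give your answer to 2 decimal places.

CHF 16.13 billion

Initially m₁ = (1 + 0.4734) / (0.154 + 0.08 + 0.4734) ≈ 2.082839, so M₁ = 2.082839 × 114 ≈ 237.4436 billion.
After the change m₂ = (1 + 0.4734) / (0.154 + 0.035 + 0.4734) ≈ 2.224336, so M₂ = 2.224336 × 114 ≈ 253.5743 billion.
ΔM = M₂ − M₁ = 253.5743 − 237.4436 = 16.1307 billion.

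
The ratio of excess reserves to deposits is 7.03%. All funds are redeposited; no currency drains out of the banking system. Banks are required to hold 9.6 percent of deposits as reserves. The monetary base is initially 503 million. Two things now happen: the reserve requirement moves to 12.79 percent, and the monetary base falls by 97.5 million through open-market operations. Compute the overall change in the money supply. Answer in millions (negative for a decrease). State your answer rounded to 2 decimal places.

-978.74 million

Before: m₁ = 1 / (0.096 + 0.0703) ≈ 6.013229, MB₁ = 503, so M₁ = 6.013229 × 503 ≈ 3024.6542 million.
After: m₂ = 1 / (0.1279 + 0.0703) ≈ 5.045409, MB₂ = 503 − 97.5 = 405.5, so M₂ = 5.045409 × 405.5 ≈ 2045.9133 million.
ΔM = M₂ − M₁ = 2045.9133 − 3024.6542 = -978.7409 million.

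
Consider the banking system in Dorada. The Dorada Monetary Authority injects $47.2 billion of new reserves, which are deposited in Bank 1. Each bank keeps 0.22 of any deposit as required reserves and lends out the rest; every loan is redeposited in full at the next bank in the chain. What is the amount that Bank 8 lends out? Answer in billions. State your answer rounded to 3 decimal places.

Each bank lends a fraction (1 − rr) = 0.7800 of the deposit it receives, so Bank 8 receives 47.2·0.7800^7 and lends 47.2·0.7800^8 ≈ 6.4669 billion.

$6.467 billion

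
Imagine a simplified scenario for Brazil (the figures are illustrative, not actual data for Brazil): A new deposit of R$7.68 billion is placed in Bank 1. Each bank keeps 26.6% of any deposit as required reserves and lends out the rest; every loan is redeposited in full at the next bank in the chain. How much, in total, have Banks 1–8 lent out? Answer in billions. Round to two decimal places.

R$19.41 billion

Bank i lends (1 − rr)^i of the original deposit: Bank 1 lends 7.68·0.7340 ≈ 5.6371, Bank 2 lends 7.68·0.7340² ≈ 4.1376, and so on.
Summing a geometric series: total = 7.68·[0.7340·(1 − 0.7340^8) / (1 − 0.7340)] ≈ 19.4067 billion.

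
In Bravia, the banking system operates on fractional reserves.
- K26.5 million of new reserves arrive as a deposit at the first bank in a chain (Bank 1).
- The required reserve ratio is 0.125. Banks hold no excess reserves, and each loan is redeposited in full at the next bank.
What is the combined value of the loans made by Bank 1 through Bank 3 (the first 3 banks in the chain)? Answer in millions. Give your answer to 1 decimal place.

K61.2 million

Bank i lends (1 − rr)^i of the original deposit: Bank 1 lends 26.5·0.8750 = 23.1875, Bank 2 lends 26.5·0.8750² ≈ 20.2891, and so on.
Summing a geometric series: total = 26.5·[0.8750·(1 − 0.8750^3) / (1 − 0.8750)] ≈ 61.2295 million.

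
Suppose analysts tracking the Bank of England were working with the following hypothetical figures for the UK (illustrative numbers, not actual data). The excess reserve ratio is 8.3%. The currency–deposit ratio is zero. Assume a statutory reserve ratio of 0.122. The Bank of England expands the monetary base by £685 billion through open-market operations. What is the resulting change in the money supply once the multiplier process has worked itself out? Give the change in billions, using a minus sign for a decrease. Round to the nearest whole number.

£3341 billion

The money multiplier is m = 1 / (rr + e) = 1 / (0.122 + 0.083) ≈ 4.8780.
The purchase adds 685 billion of base, so ΔM = m × ΔMB = 4.8780 × (+685) = 3341.43 billion.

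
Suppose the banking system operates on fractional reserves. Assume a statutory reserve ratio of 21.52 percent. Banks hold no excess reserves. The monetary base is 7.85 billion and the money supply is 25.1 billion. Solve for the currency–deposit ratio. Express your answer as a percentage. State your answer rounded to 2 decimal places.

14.19%

Using m = M/MB = 25.1/7.85 ≈ 3.197452. From m = (1 + c)/(c + rr + e), rearranging gives 1 + c = m·(c + rr + e), so c·(1 − m) = m·(rr + e) − 1.
Hence c = [m·(rr + e) − 1]/(1 − m) = [3.197452 × (0.2152 + 0) − 1] / (1 − 3.197452) ≈ 0.141941.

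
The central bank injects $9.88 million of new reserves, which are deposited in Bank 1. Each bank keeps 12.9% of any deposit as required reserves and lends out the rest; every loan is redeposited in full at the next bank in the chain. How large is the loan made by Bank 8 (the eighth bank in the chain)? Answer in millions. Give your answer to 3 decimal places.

$3.273 million

Each bank lends a fraction (1 − rr) = 0.8710 of the deposit it receives, so Bank 8 receives 9.88·0.8710^7 and lends 9.88·0.8710^8 ≈ 3.2727 million.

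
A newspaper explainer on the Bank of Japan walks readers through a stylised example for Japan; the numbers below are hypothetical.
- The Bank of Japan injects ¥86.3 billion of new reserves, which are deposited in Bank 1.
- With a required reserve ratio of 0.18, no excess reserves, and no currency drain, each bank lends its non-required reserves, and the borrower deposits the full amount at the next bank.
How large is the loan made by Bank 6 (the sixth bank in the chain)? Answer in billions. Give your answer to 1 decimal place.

Each bank lends a fraction (1 − rr) = 0.8200 of the deposit it receives, so Bank 6 receives 86.3·0.8200^5 and lends 86.3·0.8200^6 ≈ 26.2358 billion.

¥26.2 billion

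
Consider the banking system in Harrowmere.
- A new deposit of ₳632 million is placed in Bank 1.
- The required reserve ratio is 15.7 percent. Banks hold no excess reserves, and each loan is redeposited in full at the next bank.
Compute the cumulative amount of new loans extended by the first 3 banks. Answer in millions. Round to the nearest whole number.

Bank i lends (1 − rr)^i of the original deposit: Bank 1 lends 632·0.8430 = 532.7760, Bank 2 lends 632·0.8430² ≈ 449.1302, and so on.
Summing a geometric series: total = 632·[0.8430·(1 − 0.8430^3) / (1 − 0.8430)] ≈ 1360.5229 million.

₳1361 million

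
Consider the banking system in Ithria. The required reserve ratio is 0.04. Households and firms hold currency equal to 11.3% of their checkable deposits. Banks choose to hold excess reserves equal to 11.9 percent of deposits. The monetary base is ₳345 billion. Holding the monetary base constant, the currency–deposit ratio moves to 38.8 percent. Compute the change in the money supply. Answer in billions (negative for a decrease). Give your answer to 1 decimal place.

-536.3 billion

Initially m₁ = (1 + 0.113) / (0.04 + 0.119 + 0.113) ≈ 4.09191, so M₁ = 4.09191 × 345 ≈ 1411.709 billion.
After the change m₂ = (1 + 0.388) / (0.04 + 0.119 + 0.388) ≈ 2.53748, so M₂ = 2.53748 × 345 = 875.4306 billion.
ΔM = M₂ − M₁ = 875.4306 − 1411.709 = -536.2784 billion.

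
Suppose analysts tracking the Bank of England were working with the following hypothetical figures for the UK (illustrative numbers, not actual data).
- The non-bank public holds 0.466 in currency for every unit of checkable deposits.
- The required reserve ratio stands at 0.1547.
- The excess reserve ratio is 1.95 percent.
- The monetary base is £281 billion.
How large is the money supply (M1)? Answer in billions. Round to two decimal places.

The money multiplier is m = (1 + c) / (rr + e + c) = (1 + 0.466) / (0.1547 + 0.0195 + 0.466) ≈ 2.289909.
So M = m × MB = 2.289909 × 281 ≈ 643.4644 billion.

£643.46 billion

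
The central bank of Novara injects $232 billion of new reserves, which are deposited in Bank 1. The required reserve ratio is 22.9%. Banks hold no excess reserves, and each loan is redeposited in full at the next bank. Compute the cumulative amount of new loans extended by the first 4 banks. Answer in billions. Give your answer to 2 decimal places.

$505.09 billion

Bank i lends (1 − rr)^i of the original deposit: Bank 1 lends 232·0.7710 = 178.8720, Bank 2 lends 232·0.7710² ≈ 137.9103, and so on.
Summing a geometric series: total = 232·[0.7710·(1 − 0.7710^4) / (1 − 0.7710)] ≈ 505.0907 billion.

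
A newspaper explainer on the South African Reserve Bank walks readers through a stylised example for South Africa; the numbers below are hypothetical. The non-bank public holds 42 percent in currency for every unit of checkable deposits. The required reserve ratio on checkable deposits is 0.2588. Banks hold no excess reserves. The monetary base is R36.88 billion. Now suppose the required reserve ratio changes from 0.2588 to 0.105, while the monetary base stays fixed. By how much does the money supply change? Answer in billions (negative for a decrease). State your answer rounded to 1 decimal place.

R22.6 billion

Initially m₁ = (1 + 0.42) / (0.2588 + 0.42) ≈ 2.0919, so M₁ = 2.0919 × 36.88 ≈ 77.1493 billion.
After the change m₂ = (1 + 0.42) / (0.105 + 0.42) ≈ 2.7048, so M₂ = 2.7048 × 36.88 ≈ 99.753 billion.
ΔM = M₂ − M₁ = 99.753 − 77.1493 = 22.6037 billion.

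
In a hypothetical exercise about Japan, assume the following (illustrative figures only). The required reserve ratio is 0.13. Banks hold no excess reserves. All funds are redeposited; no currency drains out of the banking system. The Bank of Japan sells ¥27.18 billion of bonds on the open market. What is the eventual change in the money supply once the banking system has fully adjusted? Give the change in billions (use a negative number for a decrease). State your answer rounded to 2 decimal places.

The simple money multiplier is m = 1/rr = 1/0.13 ≈ 7.69231.
An open-market sale reduces the monetary base by 27.18 billion, so ΔM = m × ΔMB = 7.69231 × (−27.18) ≈ -209.077 billion.

-209.08 billion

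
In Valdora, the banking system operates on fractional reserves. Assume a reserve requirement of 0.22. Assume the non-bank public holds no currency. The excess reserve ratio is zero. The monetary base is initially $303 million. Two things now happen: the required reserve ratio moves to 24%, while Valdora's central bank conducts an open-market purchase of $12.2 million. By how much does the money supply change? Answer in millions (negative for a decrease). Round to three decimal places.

-63.939 million

Before: m₁ = 1 / (0.22) ≈ 4.5454545, MB₁ = 303, so M₁ = 4.5454545 × 303 ≈ 1377.2727 million.
After: m₂ = 1 / (0.24) ≈ 4.1666667, MB₂ = 303 + 12.2 = 315.2, so M₂ = 4.1666667 × 315.2 ≈ 1313.3333 million.
ΔM = M₂ − M₁ = 1313.3333 − 1377.2727 = -63.9394 million.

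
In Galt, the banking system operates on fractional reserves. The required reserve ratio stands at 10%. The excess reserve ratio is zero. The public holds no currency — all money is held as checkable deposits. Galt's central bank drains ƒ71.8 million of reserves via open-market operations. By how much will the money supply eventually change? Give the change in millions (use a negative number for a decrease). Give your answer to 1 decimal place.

-718.0 million

The simple money multiplier is m = 1/rr = 1/0.1 = 10.
An open-market sale reduces the monetary base by 71.8 million, so ΔM = m × ΔMB = 10 × (−71.8) = -718 million.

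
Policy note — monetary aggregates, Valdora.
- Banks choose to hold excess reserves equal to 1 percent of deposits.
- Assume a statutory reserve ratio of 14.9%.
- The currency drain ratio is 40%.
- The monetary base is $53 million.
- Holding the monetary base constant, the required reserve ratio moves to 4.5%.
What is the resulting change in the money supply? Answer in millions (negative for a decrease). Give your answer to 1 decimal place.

$30.3 million

Initially m₁ = (1 + 0.4) / (0.149 + 0.01 + 0.4) ≈ 2.5045, so M₁ = 2.5045 × 53 = 132.7385 million.
After the change m₂ = (1 + 0.4) / (0.045 + 0.01 + 0.4) ≈ 3.0769, so M₂ = 3.0769 × 53 = 163.0757 million.
ΔM = M₂ − M₁ = 163.0757 − 132.7385 = 30.3372 million.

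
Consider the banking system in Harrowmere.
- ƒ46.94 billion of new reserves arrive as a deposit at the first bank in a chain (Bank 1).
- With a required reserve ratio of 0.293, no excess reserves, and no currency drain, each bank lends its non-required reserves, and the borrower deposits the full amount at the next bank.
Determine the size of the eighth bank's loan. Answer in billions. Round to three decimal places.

ƒ2.930 billion

Each bank lends a fraction (1 − rr) = 0.7070 of the deposit it receives, so Bank 8 receives 46.94·0.7070^7 and lends 46.94·0.7070^8 ≈ 2.9302 billion.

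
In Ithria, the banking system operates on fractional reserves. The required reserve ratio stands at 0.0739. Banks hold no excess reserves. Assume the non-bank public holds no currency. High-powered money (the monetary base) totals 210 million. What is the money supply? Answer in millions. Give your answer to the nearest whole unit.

With no currency drain or excess reserves, the money multiplier is m = 1/rr = 1/0.0739 ≈ 13.5318.
Money supply M = m × MB = 13.5318 × 210 = 2841.678 million.

2842 million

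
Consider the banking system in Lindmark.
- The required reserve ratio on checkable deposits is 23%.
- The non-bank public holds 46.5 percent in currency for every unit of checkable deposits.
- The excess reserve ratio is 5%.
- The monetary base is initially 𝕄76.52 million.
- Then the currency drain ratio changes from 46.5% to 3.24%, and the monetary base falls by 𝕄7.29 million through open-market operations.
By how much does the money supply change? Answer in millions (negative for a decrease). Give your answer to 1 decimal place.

𝕄78.3 million

Before: m₁ = (1 + 0.465) / (0.23 + 0.05 + 0.465) ≈ 1.9664, MB₁ = 76.52, so M₁ = 1.9664 × 76.52 ≈ 150.4689 million.
After: m₂ = (1 + 0.0324) / (0.23 + 0.05 + 0.0324) ≈ 3.3047, MB₂ = 76.52 − 7.29 = 69.23, so M₂ = 3.3047 × 69.23 ≈ 228.7844 million.
ΔM = M₂ − M₁ = 228.7844 − 150.4689 = 78.3155 million.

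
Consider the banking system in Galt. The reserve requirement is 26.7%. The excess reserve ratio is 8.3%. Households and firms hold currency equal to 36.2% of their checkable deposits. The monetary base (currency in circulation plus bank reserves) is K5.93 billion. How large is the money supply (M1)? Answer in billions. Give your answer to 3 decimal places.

K11.344 billion

The money multiplier is m = (1 + c) / (rr + e + c) = (1 + 0.362) / (0.267 + 0.083 + 0.362) ≈ 1.91292.
So M = m × MB = 1.91292 × 5.93 ≈ 11.3436 billion.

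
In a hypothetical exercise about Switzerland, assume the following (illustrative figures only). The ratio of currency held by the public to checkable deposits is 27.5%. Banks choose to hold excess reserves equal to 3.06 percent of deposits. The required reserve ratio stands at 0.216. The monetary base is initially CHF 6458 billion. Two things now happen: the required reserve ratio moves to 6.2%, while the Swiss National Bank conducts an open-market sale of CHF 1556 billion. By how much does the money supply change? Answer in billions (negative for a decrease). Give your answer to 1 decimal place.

CHF 1216.4 billion

Before: m₁ = (1 + 0.275) / (0.216 + 0.0306 + 0.275) ≈ 2.444402, MB₁ = 6458, so M₁ = 2.444402 × 6458 ≈ 15785.9481 billion.
After: m₂ = (1 + 0.275) / (0.062 + 0.0306 + 0.275) ≈ 3.468444, MB₂ = 6458 − 1556 = 4902, so M₂ = 3.468444 × 4902 ≈ 17002.3125 billion.
ΔM = M₂ − M₁ = 17002.3125 − 15785.9481 = 1216.3644 billion.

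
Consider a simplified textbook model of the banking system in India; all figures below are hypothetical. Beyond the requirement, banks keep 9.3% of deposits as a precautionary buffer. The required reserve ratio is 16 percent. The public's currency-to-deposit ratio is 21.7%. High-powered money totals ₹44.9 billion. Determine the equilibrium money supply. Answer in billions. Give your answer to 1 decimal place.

₹116.3 billion

The money multiplier is m = (1 + c) / (rr + e + c) = (1 + 0.217) / (0.16 + 0.093 + 0.217) ≈ 2.5894.
So M = m × MB = 2.5894 × 44.9 ≈ 116.2641 billion.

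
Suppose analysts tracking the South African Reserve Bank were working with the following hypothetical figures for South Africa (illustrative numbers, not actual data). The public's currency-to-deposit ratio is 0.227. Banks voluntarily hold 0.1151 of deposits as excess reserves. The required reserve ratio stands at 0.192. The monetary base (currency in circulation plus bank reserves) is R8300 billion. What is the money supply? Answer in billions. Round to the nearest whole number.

The money multiplier is m = (1 + c) / (rr + e + c) = (1 + 0.227) / (0.192 + 0.1151 + 0.227) ≈ 2.29732.
So M = m × MB = 2.29732 × 8300 = 19067.756 billion.

R19068 billion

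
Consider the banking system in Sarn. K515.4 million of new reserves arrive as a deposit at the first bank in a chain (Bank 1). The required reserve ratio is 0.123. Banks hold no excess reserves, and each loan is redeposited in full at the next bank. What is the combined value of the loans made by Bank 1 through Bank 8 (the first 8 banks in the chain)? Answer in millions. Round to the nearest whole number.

Bank i lends (1 − rr)^i of the original deposit: Bank 1 lends 515.4·0.8770 = 452.0058, Bank 2 lends 515.4·0.8770² ≈ 396.4091, and so on.
Summing a geometric series: total = 515.4·[0.8770·(1 − 0.8770^8) / (1 − 0.8770)] ≈ 2388.8597 million.

K2389 million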